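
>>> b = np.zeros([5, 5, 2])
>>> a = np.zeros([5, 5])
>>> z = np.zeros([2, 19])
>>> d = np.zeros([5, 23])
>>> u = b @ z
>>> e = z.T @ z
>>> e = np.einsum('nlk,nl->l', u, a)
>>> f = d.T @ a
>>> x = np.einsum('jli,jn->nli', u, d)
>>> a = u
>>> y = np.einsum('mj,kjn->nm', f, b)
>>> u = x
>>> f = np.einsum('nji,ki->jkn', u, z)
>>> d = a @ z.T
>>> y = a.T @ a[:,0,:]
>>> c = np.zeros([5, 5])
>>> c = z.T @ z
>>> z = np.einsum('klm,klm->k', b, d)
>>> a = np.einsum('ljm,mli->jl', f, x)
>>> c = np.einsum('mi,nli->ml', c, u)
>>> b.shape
(5, 5, 2)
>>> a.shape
(2, 5)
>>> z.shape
(5,)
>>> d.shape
(5, 5, 2)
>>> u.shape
(23, 5, 19)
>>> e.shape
(5,)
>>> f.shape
(5, 2, 23)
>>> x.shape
(23, 5, 19)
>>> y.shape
(19, 5, 19)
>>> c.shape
(19, 5)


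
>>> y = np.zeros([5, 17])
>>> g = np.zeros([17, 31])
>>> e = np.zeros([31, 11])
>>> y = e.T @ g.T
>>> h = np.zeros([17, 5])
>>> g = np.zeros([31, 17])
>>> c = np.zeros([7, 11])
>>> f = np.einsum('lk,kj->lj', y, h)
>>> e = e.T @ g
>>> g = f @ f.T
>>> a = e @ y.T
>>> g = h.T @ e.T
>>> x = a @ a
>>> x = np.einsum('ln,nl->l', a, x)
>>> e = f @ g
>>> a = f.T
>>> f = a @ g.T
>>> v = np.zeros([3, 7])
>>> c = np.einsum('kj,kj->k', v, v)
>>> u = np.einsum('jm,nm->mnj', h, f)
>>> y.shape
(11, 17)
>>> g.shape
(5, 11)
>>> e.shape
(11, 11)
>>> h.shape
(17, 5)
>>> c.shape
(3,)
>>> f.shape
(5, 5)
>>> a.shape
(5, 11)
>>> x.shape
(11,)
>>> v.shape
(3, 7)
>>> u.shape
(5, 5, 17)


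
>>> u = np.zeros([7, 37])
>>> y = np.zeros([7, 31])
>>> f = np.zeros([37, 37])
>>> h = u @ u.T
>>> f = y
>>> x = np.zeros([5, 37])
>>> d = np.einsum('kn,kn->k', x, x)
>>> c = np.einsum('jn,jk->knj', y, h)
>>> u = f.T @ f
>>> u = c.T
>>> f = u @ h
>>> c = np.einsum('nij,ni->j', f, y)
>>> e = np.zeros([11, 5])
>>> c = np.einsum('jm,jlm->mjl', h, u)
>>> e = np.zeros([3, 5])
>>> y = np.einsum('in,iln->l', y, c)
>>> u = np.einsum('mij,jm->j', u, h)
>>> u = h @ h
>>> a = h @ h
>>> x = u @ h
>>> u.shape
(7, 7)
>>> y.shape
(7,)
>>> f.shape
(7, 31, 7)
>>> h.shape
(7, 7)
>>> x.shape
(7, 7)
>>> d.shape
(5,)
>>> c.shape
(7, 7, 31)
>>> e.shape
(3, 5)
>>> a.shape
(7, 7)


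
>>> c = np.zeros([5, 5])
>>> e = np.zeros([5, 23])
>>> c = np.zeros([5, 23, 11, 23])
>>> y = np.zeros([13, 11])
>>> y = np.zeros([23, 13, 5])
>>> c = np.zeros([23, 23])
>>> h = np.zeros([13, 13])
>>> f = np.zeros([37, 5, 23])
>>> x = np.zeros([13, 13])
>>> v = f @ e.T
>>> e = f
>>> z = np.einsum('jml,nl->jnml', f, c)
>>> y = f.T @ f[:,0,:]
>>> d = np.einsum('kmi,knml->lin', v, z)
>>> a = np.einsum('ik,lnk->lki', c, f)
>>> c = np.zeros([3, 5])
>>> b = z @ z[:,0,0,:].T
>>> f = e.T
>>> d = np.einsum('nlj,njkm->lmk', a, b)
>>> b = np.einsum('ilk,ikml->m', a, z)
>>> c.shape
(3, 5)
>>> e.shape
(37, 5, 23)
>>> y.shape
(23, 5, 23)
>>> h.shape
(13, 13)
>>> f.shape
(23, 5, 37)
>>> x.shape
(13, 13)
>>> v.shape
(37, 5, 5)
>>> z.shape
(37, 23, 5, 23)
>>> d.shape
(23, 37, 5)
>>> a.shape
(37, 23, 23)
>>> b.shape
(5,)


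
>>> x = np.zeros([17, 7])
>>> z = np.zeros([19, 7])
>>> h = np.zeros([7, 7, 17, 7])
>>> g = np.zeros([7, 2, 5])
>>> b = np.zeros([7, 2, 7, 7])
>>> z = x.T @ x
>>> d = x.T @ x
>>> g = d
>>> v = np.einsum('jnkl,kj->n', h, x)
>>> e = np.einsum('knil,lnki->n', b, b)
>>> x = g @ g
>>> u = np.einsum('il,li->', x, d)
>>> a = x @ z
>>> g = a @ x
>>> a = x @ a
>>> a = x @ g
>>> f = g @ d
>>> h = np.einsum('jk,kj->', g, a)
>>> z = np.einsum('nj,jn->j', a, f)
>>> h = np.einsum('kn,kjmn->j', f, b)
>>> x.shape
(7, 7)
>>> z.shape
(7,)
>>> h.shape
(2,)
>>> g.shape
(7, 7)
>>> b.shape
(7, 2, 7, 7)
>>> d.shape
(7, 7)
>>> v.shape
(7,)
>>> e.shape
(2,)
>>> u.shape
()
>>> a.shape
(7, 7)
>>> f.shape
(7, 7)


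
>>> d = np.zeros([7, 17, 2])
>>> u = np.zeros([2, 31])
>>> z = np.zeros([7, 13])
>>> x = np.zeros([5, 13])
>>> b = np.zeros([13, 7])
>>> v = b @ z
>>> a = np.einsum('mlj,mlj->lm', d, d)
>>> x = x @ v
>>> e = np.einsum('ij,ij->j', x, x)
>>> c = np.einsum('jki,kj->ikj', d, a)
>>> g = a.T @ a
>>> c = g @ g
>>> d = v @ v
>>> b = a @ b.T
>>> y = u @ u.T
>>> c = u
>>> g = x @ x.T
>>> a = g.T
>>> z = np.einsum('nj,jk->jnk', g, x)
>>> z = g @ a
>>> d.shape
(13, 13)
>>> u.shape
(2, 31)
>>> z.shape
(5, 5)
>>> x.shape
(5, 13)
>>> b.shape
(17, 13)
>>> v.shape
(13, 13)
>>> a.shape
(5, 5)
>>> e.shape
(13,)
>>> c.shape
(2, 31)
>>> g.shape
(5, 5)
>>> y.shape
(2, 2)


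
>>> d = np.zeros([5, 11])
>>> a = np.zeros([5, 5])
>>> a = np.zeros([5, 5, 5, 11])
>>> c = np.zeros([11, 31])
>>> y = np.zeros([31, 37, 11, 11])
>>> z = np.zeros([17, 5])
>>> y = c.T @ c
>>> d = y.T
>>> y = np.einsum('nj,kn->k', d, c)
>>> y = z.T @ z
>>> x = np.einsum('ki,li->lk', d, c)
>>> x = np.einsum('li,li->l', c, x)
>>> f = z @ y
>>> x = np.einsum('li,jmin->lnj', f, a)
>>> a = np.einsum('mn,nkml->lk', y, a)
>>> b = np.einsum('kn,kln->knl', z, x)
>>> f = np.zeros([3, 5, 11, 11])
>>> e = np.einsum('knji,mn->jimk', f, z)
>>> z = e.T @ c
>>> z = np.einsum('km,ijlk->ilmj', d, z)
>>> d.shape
(31, 31)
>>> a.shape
(11, 5)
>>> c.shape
(11, 31)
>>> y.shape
(5, 5)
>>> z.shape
(3, 11, 31, 17)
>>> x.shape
(17, 11, 5)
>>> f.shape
(3, 5, 11, 11)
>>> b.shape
(17, 5, 11)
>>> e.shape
(11, 11, 17, 3)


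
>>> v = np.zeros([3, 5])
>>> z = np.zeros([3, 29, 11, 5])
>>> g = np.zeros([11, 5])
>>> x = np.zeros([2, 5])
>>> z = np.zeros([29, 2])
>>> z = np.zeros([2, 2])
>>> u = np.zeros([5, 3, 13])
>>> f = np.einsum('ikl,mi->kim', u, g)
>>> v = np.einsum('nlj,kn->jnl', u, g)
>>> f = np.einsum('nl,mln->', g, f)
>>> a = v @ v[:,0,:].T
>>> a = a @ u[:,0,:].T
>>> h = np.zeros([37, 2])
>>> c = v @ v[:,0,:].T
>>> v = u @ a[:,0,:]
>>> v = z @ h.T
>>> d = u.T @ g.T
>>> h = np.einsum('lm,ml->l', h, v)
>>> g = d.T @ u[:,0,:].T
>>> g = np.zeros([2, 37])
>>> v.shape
(2, 37)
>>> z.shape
(2, 2)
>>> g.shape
(2, 37)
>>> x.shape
(2, 5)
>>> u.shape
(5, 3, 13)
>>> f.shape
()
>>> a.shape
(13, 5, 5)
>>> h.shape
(37,)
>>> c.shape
(13, 5, 13)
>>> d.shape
(13, 3, 11)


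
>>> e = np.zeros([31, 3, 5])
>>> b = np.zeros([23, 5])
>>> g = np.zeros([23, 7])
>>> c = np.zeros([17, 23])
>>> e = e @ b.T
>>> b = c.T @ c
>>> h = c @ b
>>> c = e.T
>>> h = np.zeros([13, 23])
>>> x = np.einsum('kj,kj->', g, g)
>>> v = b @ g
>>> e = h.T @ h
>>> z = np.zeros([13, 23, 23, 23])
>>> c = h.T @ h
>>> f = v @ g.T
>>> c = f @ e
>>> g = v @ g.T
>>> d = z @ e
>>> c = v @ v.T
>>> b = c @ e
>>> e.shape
(23, 23)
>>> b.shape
(23, 23)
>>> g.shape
(23, 23)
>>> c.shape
(23, 23)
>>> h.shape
(13, 23)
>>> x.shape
()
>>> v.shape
(23, 7)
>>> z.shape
(13, 23, 23, 23)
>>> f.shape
(23, 23)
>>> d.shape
(13, 23, 23, 23)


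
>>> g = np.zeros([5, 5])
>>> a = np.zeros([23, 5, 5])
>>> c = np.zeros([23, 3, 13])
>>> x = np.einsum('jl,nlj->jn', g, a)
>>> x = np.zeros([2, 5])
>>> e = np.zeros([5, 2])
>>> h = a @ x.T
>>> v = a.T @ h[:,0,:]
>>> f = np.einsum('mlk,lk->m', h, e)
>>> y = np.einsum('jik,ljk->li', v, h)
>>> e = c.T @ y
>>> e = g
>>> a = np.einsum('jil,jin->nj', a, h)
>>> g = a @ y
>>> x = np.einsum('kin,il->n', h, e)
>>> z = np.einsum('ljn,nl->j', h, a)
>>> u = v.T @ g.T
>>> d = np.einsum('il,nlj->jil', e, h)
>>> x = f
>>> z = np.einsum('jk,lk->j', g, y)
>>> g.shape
(2, 5)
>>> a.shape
(2, 23)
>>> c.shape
(23, 3, 13)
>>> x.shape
(23,)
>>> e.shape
(5, 5)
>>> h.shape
(23, 5, 2)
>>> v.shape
(5, 5, 2)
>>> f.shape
(23,)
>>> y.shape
(23, 5)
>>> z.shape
(2,)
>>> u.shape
(2, 5, 2)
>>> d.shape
(2, 5, 5)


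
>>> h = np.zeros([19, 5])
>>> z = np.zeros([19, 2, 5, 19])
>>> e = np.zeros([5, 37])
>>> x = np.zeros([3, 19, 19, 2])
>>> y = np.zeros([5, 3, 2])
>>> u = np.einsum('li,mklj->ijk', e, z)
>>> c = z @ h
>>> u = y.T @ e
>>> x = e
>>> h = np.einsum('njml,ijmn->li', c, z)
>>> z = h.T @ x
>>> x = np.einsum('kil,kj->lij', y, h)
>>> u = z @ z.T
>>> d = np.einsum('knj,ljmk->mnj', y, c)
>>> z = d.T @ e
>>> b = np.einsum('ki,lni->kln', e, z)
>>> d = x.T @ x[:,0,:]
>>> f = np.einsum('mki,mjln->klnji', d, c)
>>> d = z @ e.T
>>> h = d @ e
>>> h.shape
(2, 3, 37)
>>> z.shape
(2, 3, 37)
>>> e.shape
(5, 37)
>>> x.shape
(2, 3, 19)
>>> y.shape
(5, 3, 2)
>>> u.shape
(19, 19)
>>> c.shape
(19, 2, 5, 5)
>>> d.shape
(2, 3, 5)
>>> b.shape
(5, 2, 3)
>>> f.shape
(3, 5, 5, 2, 19)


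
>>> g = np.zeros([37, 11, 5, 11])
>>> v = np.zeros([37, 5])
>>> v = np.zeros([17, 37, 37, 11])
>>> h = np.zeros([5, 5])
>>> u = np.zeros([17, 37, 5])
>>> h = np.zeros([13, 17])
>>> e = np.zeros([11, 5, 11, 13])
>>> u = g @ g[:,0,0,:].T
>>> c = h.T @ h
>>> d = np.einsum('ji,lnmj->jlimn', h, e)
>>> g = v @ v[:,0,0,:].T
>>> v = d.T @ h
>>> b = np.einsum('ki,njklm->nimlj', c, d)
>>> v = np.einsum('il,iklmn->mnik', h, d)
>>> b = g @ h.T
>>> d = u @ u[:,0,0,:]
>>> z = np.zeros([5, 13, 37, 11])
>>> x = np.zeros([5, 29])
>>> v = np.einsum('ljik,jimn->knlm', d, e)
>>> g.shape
(17, 37, 37, 17)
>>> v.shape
(37, 13, 37, 11)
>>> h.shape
(13, 17)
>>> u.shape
(37, 11, 5, 37)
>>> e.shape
(11, 5, 11, 13)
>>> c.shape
(17, 17)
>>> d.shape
(37, 11, 5, 37)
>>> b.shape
(17, 37, 37, 13)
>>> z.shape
(5, 13, 37, 11)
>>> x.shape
(5, 29)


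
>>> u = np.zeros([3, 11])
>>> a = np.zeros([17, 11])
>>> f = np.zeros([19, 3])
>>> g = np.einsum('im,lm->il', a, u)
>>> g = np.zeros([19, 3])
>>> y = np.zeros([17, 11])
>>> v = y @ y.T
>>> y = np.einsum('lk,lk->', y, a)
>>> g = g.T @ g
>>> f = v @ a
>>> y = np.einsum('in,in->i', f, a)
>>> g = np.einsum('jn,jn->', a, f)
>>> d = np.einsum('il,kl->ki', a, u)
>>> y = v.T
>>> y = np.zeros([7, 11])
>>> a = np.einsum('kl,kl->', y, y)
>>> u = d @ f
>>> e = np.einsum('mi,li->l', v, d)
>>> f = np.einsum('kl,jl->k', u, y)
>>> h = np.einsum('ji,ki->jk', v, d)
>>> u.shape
(3, 11)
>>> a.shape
()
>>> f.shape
(3,)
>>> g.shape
()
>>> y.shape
(7, 11)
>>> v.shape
(17, 17)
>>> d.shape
(3, 17)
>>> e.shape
(3,)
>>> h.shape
(17, 3)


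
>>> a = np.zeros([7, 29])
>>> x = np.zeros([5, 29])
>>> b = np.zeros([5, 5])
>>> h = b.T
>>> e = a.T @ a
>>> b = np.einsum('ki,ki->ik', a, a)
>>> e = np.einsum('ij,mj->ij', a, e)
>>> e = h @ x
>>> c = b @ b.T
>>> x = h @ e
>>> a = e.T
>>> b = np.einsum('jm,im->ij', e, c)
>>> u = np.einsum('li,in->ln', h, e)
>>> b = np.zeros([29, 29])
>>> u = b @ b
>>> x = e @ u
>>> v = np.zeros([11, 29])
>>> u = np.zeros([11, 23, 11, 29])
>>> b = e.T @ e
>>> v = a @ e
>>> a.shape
(29, 5)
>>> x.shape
(5, 29)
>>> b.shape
(29, 29)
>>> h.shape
(5, 5)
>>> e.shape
(5, 29)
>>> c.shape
(29, 29)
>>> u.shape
(11, 23, 11, 29)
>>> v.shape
(29, 29)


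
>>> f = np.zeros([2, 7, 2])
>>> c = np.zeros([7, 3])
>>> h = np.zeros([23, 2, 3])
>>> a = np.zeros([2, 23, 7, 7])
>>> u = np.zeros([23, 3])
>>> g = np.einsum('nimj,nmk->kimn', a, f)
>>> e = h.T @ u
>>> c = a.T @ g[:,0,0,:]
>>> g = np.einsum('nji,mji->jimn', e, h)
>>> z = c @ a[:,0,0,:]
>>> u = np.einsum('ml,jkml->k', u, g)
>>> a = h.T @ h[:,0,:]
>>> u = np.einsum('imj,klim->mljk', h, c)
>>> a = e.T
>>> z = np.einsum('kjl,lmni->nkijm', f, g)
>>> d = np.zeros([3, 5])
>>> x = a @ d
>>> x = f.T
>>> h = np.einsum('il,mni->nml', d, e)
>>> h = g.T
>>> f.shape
(2, 7, 2)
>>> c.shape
(7, 7, 23, 2)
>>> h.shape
(3, 23, 3, 2)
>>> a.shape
(3, 2, 3)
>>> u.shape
(2, 7, 3, 7)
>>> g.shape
(2, 3, 23, 3)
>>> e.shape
(3, 2, 3)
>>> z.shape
(23, 2, 3, 7, 3)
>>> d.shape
(3, 5)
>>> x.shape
(2, 7, 2)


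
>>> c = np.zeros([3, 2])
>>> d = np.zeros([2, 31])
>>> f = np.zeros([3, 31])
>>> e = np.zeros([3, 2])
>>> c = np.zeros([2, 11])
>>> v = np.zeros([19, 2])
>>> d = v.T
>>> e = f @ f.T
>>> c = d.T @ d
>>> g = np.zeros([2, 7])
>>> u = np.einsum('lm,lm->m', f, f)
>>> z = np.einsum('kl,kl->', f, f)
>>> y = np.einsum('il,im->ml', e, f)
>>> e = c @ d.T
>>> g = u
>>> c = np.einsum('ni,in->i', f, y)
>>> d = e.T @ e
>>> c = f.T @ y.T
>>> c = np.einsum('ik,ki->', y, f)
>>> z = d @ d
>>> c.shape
()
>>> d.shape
(2, 2)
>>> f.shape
(3, 31)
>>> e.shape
(19, 2)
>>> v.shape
(19, 2)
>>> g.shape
(31,)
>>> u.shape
(31,)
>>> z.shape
(2, 2)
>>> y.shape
(31, 3)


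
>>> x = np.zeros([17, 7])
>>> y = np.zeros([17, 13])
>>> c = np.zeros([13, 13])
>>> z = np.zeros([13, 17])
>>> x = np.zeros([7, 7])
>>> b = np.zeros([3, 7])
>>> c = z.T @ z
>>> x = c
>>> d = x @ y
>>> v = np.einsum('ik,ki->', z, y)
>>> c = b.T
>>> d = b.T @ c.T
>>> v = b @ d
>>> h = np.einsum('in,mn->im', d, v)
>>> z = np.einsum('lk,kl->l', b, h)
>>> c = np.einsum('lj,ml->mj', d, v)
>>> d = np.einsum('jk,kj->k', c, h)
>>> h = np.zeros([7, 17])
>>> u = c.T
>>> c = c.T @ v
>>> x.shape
(17, 17)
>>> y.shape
(17, 13)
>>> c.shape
(7, 7)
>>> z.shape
(3,)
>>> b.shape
(3, 7)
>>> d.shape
(7,)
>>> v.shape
(3, 7)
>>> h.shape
(7, 17)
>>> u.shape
(7, 3)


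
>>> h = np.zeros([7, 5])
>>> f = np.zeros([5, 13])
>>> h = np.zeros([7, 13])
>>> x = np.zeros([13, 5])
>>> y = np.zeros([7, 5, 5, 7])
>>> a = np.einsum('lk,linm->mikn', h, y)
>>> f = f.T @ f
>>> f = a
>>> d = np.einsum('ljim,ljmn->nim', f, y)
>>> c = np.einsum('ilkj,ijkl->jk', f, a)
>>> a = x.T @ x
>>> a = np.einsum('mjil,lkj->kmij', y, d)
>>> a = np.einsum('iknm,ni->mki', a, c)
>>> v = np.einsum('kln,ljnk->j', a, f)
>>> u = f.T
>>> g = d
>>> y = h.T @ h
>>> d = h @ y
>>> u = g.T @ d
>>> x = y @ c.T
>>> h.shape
(7, 13)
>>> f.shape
(7, 5, 13, 5)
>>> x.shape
(13, 5)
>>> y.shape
(13, 13)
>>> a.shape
(5, 7, 13)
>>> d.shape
(7, 13)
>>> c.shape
(5, 13)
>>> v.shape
(5,)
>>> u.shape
(5, 13, 13)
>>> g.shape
(7, 13, 5)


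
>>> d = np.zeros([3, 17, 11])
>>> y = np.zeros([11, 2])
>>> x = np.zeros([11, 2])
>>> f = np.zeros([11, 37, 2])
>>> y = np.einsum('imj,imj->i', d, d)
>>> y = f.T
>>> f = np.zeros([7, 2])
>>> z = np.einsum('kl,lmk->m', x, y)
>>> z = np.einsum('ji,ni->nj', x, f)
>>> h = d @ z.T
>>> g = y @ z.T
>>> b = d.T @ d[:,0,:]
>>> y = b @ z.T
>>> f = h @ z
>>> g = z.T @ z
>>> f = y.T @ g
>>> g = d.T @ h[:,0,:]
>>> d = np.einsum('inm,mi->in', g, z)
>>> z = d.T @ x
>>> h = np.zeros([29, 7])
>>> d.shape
(11, 17)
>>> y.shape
(11, 17, 7)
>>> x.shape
(11, 2)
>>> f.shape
(7, 17, 11)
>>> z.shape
(17, 2)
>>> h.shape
(29, 7)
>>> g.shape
(11, 17, 7)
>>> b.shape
(11, 17, 11)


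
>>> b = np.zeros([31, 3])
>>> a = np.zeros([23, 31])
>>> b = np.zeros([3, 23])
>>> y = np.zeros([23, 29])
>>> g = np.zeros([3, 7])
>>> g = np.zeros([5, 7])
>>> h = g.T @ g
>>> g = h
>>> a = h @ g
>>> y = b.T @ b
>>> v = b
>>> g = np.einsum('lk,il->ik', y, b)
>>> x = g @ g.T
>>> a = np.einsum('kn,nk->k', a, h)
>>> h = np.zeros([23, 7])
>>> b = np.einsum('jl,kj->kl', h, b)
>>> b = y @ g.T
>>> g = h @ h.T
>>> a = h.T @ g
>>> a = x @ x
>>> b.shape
(23, 3)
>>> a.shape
(3, 3)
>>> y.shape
(23, 23)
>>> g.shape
(23, 23)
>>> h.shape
(23, 7)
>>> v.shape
(3, 23)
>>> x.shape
(3, 3)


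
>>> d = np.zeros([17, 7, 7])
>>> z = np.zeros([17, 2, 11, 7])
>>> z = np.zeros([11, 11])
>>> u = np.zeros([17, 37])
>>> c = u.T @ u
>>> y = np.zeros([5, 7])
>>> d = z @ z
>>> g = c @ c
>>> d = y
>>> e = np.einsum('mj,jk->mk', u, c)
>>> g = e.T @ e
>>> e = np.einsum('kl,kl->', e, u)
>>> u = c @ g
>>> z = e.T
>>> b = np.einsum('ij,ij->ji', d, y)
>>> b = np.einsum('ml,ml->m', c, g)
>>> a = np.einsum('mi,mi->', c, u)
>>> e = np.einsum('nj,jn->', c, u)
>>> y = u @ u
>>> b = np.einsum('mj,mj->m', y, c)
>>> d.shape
(5, 7)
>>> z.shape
()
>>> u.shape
(37, 37)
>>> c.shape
(37, 37)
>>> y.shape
(37, 37)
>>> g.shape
(37, 37)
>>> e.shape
()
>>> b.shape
(37,)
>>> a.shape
()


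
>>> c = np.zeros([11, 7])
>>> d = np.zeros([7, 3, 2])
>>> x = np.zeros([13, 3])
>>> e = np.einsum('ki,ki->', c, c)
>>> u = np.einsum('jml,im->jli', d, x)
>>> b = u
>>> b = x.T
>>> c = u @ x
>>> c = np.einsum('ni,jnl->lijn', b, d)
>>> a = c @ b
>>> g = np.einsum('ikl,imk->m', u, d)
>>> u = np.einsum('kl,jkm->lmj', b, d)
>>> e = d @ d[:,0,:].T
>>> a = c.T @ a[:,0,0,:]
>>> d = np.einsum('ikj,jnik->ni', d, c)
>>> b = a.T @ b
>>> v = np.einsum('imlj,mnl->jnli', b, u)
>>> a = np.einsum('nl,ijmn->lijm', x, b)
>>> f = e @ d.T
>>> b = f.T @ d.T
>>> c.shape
(2, 13, 7, 3)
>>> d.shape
(13, 7)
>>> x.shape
(13, 3)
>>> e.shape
(7, 3, 7)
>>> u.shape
(13, 2, 7)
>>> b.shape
(13, 3, 13)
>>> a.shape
(3, 13, 13, 7)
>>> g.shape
(3,)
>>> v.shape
(13, 2, 7, 13)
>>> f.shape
(7, 3, 13)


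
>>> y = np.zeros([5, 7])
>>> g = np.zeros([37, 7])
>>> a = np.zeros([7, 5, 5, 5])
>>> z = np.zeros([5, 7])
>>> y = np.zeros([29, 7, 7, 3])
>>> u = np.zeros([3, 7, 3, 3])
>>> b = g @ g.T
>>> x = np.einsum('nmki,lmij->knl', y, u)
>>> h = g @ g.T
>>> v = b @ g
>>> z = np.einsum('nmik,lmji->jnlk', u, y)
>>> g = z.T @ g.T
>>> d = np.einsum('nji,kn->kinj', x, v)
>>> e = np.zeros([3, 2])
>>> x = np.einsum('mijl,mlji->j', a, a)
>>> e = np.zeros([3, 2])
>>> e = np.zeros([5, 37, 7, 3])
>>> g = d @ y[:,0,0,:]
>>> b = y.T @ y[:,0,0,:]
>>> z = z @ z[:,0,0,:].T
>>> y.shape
(29, 7, 7, 3)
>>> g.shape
(37, 3, 7, 3)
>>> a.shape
(7, 5, 5, 5)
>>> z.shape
(7, 3, 29, 7)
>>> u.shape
(3, 7, 3, 3)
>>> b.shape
(3, 7, 7, 3)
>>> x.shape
(5,)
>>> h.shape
(37, 37)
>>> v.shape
(37, 7)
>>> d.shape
(37, 3, 7, 29)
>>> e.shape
(5, 37, 7, 3)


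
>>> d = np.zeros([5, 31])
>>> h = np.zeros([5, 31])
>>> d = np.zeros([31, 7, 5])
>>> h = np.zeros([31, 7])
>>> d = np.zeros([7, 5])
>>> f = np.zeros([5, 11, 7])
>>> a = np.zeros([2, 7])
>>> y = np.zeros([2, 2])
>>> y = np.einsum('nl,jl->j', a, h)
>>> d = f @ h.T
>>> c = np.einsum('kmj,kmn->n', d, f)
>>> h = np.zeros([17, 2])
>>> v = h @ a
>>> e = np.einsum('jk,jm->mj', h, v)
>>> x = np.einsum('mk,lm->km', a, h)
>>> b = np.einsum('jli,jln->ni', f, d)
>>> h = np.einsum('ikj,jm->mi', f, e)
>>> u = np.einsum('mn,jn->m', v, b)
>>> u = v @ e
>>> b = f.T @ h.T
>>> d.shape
(5, 11, 31)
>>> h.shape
(17, 5)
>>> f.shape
(5, 11, 7)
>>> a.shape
(2, 7)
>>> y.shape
(31,)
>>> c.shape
(7,)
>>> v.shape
(17, 7)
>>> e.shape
(7, 17)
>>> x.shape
(7, 2)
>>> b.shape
(7, 11, 17)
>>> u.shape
(17, 17)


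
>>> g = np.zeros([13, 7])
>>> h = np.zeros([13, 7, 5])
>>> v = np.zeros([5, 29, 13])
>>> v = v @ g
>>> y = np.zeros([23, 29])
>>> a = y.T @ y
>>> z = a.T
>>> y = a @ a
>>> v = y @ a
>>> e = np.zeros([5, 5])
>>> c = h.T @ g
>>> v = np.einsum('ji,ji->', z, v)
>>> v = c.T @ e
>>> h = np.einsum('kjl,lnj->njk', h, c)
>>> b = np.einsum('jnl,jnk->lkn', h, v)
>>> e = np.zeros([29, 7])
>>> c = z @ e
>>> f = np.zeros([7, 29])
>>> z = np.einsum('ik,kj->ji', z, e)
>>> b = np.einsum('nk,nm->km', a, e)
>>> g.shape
(13, 7)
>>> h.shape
(7, 7, 13)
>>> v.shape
(7, 7, 5)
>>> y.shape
(29, 29)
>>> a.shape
(29, 29)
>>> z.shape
(7, 29)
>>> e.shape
(29, 7)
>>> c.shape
(29, 7)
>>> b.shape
(29, 7)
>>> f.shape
(7, 29)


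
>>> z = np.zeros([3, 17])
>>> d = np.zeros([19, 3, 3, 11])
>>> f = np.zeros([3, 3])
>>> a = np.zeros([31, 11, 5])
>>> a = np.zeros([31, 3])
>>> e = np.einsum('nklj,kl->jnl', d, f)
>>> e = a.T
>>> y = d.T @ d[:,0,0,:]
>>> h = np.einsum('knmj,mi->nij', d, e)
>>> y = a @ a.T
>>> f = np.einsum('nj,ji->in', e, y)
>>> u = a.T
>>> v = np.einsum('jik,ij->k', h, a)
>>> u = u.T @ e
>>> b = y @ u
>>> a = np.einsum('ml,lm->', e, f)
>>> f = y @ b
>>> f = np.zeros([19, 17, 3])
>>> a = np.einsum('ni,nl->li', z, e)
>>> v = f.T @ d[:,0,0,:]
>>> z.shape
(3, 17)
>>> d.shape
(19, 3, 3, 11)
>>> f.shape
(19, 17, 3)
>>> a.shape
(31, 17)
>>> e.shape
(3, 31)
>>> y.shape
(31, 31)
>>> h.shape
(3, 31, 11)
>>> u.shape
(31, 31)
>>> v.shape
(3, 17, 11)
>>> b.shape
(31, 31)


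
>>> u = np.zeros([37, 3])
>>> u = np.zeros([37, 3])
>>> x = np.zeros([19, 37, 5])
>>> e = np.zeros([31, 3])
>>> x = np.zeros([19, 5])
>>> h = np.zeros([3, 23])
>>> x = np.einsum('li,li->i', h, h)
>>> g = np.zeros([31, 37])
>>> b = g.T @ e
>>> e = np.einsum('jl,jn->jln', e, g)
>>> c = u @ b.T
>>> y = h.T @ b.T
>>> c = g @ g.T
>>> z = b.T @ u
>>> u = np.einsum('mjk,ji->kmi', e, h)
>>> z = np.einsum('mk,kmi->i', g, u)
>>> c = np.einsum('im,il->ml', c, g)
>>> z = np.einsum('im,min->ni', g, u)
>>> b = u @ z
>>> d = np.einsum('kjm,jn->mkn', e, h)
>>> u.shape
(37, 31, 23)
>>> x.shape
(23,)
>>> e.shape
(31, 3, 37)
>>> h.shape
(3, 23)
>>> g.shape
(31, 37)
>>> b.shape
(37, 31, 31)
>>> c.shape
(31, 37)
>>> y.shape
(23, 37)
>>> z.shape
(23, 31)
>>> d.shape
(37, 31, 23)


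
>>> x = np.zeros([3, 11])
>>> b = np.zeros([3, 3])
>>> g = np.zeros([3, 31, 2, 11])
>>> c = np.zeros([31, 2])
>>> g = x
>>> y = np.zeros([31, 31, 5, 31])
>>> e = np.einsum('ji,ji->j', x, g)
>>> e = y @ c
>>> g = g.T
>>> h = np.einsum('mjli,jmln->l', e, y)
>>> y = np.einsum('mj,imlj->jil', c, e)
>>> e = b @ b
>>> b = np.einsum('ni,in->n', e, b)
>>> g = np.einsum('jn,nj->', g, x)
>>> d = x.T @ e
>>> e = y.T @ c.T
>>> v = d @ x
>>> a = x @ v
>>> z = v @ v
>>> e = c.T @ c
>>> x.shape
(3, 11)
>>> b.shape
(3,)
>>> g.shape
()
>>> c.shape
(31, 2)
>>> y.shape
(2, 31, 5)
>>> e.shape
(2, 2)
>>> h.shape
(5,)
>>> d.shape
(11, 3)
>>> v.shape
(11, 11)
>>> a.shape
(3, 11)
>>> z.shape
(11, 11)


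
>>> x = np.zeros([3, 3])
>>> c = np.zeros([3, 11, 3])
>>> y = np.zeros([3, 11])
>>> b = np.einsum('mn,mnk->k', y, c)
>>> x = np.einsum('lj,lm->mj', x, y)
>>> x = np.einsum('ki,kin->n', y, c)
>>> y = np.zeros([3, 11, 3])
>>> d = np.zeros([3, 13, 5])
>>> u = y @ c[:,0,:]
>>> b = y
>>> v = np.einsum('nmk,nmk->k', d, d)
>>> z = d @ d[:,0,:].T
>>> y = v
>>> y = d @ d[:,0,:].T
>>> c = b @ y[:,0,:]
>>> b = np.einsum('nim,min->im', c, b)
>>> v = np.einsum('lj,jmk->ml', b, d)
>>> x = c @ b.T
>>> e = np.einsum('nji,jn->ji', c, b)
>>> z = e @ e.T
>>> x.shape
(3, 11, 11)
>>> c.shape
(3, 11, 3)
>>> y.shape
(3, 13, 3)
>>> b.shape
(11, 3)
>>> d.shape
(3, 13, 5)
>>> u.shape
(3, 11, 3)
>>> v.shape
(13, 11)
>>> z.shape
(11, 11)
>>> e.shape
(11, 3)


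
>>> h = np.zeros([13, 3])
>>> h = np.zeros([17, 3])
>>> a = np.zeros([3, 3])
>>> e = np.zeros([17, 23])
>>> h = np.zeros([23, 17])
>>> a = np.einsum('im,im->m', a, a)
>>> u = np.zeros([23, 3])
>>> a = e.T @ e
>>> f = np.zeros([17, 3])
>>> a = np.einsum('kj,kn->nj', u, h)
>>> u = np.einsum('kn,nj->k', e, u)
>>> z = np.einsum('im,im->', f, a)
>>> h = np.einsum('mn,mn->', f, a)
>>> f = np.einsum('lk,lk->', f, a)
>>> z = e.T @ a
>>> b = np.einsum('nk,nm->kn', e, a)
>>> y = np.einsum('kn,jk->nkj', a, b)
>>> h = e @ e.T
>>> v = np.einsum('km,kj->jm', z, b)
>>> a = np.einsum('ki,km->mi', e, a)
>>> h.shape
(17, 17)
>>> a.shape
(3, 23)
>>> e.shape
(17, 23)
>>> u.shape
(17,)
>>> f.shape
()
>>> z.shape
(23, 3)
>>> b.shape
(23, 17)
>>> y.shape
(3, 17, 23)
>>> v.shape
(17, 3)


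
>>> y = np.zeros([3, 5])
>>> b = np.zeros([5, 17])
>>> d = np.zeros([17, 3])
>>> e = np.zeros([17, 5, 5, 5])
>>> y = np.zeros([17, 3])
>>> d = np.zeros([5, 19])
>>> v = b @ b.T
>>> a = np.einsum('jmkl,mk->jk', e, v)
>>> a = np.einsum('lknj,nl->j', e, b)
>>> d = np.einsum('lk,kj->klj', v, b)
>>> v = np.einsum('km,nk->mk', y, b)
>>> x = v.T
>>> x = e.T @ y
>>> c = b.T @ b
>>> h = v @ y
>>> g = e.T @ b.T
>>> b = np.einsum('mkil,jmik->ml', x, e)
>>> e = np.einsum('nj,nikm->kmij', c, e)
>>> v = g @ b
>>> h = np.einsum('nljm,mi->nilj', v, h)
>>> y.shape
(17, 3)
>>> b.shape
(5, 3)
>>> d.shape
(5, 5, 17)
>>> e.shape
(5, 5, 5, 17)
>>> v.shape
(5, 5, 5, 3)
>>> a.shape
(5,)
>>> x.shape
(5, 5, 5, 3)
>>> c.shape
(17, 17)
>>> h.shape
(5, 3, 5, 5)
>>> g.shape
(5, 5, 5, 5)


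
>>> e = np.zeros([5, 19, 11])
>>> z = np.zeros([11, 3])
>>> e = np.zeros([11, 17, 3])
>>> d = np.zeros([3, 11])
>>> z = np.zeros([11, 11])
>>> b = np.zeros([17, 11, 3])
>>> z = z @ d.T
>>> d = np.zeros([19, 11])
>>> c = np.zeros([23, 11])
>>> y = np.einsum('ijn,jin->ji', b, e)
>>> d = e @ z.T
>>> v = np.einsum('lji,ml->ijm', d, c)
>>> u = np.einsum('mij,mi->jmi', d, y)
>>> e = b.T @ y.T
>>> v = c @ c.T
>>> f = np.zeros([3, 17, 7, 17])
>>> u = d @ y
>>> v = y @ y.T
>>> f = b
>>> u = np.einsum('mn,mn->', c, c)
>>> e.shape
(3, 11, 11)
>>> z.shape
(11, 3)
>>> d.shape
(11, 17, 11)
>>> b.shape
(17, 11, 3)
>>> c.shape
(23, 11)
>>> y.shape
(11, 17)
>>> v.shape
(11, 11)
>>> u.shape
()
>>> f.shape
(17, 11, 3)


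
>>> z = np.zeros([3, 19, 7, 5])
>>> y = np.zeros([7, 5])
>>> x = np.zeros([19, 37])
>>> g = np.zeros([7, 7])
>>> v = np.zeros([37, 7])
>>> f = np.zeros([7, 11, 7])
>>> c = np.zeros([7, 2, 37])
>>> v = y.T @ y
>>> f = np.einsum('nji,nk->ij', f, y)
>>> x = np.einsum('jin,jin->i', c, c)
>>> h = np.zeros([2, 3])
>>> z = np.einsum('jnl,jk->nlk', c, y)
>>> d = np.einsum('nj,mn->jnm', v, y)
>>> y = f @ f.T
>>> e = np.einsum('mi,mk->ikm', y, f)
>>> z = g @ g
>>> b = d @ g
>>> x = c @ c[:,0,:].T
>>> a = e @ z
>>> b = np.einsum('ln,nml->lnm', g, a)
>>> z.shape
(7, 7)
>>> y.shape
(7, 7)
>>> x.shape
(7, 2, 7)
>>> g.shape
(7, 7)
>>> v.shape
(5, 5)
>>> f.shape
(7, 11)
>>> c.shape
(7, 2, 37)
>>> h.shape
(2, 3)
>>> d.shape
(5, 5, 7)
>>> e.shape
(7, 11, 7)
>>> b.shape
(7, 7, 11)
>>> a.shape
(7, 11, 7)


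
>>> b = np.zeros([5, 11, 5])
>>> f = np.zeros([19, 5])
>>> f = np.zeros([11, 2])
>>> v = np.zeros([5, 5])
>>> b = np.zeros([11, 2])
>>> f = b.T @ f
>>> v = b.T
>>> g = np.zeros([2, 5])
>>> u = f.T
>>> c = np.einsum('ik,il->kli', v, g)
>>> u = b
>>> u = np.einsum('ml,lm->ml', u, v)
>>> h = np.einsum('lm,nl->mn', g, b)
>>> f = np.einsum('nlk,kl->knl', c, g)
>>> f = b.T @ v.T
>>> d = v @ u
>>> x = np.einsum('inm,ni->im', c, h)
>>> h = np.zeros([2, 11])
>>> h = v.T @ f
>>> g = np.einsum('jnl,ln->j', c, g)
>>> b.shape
(11, 2)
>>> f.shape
(2, 2)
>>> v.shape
(2, 11)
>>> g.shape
(11,)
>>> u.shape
(11, 2)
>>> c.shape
(11, 5, 2)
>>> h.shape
(11, 2)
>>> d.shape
(2, 2)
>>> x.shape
(11, 2)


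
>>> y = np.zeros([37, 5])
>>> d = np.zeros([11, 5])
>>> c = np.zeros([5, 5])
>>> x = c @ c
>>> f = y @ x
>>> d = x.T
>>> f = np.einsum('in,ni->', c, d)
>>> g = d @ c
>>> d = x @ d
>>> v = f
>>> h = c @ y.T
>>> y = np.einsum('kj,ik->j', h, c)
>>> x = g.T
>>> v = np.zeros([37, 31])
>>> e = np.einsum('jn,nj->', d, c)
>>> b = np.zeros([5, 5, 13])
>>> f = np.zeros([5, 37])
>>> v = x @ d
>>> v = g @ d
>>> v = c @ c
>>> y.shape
(37,)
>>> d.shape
(5, 5)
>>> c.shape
(5, 5)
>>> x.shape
(5, 5)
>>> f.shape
(5, 37)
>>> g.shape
(5, 5)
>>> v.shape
(5, 5)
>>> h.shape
(5, 37)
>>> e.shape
()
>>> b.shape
(5, 5, 13)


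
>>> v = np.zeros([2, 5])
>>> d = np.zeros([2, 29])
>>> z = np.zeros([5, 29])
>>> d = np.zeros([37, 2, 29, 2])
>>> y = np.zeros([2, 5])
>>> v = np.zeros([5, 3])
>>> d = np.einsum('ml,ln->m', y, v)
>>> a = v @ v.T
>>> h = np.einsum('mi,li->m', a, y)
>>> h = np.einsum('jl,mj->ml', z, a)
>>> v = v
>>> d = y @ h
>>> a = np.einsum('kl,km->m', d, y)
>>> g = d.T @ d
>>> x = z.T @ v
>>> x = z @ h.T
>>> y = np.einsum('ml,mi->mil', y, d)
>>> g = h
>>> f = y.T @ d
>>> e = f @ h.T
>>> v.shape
(5, 3)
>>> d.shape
(2, 29)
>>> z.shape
(5, 29)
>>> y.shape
(2, 29, 5)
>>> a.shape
(5,)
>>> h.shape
(5, 29)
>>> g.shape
(5, 29)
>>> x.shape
(5, 5)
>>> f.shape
(5, 29, 29)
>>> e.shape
(5, 29, 5)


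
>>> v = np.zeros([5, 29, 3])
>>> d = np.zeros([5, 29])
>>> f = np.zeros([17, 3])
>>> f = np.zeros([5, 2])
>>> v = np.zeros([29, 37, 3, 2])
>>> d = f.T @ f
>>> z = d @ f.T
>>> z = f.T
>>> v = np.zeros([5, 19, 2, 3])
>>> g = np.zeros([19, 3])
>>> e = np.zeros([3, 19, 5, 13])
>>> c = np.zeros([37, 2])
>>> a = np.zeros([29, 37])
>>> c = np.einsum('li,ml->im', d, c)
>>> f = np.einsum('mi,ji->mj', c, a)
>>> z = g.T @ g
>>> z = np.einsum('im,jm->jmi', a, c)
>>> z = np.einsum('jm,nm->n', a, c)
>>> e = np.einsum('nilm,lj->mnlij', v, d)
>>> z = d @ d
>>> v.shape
(5, 19, 2, 3)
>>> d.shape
(2, 2)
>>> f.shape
(2, 29)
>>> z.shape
(2, 2)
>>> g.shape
(19, 3)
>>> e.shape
(3, 5, 2, 19, 2)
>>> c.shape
(2, 37)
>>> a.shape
(29, 37)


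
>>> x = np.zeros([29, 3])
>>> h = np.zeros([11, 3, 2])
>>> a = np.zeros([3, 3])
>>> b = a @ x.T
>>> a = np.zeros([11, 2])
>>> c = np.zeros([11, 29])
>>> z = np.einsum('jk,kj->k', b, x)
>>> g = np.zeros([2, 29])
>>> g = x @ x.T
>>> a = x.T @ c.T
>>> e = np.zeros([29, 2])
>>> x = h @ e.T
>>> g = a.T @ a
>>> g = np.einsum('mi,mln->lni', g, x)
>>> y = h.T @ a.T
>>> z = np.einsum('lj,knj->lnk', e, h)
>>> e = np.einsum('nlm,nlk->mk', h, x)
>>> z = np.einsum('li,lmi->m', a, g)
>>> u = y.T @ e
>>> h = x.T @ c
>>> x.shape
(11, 3, 29)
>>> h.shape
(29, 3, 29)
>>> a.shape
(3, 11)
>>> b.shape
(3, 29)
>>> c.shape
(11, 29)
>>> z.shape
(29,)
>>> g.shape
(3, 29, 11)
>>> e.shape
(2, 29)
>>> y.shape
(2, 3, 3)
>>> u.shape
(3, 3, 29)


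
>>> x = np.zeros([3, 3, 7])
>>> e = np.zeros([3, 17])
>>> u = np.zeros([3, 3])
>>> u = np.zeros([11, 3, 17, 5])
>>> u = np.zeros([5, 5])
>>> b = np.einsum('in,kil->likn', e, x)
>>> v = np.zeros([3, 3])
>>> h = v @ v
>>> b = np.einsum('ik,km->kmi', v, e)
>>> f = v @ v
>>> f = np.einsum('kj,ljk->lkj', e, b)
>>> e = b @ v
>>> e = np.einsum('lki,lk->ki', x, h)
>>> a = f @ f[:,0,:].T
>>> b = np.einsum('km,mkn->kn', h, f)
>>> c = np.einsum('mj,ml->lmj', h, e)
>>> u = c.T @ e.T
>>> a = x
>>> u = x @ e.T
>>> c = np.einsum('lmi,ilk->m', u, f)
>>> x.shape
(3, 3, 7)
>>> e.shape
(3, 7)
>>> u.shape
(3, 3, 3)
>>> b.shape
(3, 17)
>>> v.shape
(3, 3)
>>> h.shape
(3, 3)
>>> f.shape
(3, 3, 17)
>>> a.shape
(3, 3, 7)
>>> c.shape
(3,)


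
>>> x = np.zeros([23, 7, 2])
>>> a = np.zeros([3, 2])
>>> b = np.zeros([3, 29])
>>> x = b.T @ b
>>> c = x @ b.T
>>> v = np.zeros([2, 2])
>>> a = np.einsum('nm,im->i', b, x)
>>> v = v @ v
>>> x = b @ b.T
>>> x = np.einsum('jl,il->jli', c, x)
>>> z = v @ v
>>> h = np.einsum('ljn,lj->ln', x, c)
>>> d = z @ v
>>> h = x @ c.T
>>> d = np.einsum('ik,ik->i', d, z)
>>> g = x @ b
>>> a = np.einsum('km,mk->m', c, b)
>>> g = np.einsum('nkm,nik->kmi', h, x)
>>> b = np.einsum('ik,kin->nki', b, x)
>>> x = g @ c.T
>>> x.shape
(3, 29, 29)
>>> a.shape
(3,)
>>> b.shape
(3, 29, 3)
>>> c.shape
(29, 3)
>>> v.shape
(2, 2)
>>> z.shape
(2, 2)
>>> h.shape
(29, 3, 29)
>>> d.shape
(2,)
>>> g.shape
(3, 29, 3)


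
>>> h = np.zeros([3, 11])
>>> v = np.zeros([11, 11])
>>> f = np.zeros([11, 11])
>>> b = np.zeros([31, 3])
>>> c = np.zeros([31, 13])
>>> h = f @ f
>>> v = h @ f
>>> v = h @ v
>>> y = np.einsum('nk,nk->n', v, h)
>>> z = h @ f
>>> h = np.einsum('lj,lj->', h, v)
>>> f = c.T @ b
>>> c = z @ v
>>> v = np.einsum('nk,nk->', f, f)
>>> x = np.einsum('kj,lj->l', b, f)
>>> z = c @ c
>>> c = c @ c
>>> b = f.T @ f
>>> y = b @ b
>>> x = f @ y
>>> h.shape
()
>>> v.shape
()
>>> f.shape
(13, 3)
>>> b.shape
(3, 3)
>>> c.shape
(11, 11)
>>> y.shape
(3, 3)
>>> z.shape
(11, 11)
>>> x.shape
(13, 3)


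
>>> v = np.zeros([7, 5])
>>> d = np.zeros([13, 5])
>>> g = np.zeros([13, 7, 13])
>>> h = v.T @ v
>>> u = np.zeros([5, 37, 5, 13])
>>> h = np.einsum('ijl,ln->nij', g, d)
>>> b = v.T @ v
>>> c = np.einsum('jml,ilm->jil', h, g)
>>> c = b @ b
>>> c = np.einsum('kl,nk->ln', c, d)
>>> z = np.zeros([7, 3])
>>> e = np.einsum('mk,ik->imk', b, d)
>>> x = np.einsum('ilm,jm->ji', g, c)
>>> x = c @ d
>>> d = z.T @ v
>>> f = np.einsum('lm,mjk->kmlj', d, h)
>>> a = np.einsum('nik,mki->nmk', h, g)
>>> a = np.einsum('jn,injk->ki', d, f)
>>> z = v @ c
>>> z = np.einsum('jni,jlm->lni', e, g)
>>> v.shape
(7, 5)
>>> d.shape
(3, 5)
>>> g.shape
(13, 7, 13)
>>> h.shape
(5, 13, 7)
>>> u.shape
(5, 37, 5, 13)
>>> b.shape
(5, 5)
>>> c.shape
(5, 13)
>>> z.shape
(7, 5, 5)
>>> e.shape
(13, 5, 5)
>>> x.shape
(5, 5)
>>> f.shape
(7, 5, 3, 13)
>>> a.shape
(13, 7)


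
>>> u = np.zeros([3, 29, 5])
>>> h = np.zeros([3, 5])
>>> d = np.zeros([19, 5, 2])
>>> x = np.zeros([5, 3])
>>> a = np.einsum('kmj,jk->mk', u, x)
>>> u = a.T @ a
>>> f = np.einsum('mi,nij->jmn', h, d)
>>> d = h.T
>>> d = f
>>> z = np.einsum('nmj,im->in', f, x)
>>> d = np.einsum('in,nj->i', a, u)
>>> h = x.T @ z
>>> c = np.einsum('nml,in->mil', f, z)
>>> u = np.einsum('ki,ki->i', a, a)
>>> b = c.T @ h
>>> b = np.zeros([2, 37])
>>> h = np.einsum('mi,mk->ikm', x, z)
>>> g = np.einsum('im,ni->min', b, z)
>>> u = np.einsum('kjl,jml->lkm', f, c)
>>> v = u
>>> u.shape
(19, 2, 5)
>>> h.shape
(3, 2, 5)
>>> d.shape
(29,)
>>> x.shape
(5, 3)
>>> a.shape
(29, 3)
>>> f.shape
(2, 3, 19)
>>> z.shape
(5, 2)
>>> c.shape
(3, 5, 19)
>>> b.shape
(2, 37)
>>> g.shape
(37, 2, 5)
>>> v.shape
(19, 2, 5)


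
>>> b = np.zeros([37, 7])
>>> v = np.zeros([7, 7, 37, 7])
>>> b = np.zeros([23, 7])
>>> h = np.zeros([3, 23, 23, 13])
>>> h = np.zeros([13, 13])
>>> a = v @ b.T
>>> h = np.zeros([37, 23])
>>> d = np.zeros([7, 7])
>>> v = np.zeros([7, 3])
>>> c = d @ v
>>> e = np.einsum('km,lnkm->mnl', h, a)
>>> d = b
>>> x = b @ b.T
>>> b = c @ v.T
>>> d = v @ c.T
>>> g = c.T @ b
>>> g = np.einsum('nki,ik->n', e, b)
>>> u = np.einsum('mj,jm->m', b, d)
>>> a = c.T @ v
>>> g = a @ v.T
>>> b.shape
(7, 7)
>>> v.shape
(7, 3)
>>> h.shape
(37, 23)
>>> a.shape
(3, 3)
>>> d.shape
(7, 7)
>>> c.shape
(7, 3)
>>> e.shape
(23, 7, 7)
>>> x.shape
(23, 23)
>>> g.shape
(3, 7)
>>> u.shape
(7,)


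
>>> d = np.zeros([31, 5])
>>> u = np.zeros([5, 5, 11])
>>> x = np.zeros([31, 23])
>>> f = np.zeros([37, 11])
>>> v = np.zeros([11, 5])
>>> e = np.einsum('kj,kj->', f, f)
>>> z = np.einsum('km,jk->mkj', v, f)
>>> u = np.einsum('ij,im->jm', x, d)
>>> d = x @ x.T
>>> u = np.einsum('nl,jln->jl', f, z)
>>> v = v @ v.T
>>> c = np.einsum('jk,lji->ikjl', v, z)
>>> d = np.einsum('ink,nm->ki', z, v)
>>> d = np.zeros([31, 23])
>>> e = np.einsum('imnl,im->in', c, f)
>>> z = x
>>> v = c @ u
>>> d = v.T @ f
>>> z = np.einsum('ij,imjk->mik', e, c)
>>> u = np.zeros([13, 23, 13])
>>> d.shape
(11, 11, 11, 11)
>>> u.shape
(13, 23, 13)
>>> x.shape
(31, 23)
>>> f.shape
(37, 11)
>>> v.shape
(37, 11, 11, 11)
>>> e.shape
(37, 11)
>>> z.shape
(11, 37, 5)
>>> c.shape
(37, 11, 11, 5)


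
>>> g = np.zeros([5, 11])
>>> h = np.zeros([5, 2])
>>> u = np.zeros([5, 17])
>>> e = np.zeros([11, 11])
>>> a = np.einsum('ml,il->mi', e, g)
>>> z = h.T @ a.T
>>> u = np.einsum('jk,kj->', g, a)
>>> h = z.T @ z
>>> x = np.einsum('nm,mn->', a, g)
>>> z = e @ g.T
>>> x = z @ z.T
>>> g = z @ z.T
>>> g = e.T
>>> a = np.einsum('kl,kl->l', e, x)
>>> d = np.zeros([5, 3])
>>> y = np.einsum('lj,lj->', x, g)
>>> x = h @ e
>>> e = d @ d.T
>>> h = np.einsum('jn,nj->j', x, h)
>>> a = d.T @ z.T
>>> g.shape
(11, 11)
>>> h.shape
(11,)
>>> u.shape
()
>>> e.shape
(5, 5)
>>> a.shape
(3, 11)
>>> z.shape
(11, 5)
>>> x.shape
(11, 11)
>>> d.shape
(5, 3)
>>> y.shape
()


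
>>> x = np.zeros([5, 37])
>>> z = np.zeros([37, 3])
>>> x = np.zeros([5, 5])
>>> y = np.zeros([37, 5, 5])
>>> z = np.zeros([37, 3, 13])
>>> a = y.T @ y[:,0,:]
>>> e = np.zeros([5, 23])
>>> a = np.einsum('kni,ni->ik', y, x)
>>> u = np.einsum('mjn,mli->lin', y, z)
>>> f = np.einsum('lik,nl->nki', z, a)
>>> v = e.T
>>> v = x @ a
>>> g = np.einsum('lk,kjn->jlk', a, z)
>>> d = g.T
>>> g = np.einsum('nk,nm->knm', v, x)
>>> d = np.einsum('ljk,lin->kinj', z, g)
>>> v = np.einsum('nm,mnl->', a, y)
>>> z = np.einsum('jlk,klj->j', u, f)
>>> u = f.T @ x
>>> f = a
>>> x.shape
(5, 5)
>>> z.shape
(3,)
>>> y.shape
(37, 5, 5)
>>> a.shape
(5, 37)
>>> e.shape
(5, 23)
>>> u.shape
(3, 13, 5)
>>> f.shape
(5, 37)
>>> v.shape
()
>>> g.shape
(37, 5, 5)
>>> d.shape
(13, 5, 5, 3)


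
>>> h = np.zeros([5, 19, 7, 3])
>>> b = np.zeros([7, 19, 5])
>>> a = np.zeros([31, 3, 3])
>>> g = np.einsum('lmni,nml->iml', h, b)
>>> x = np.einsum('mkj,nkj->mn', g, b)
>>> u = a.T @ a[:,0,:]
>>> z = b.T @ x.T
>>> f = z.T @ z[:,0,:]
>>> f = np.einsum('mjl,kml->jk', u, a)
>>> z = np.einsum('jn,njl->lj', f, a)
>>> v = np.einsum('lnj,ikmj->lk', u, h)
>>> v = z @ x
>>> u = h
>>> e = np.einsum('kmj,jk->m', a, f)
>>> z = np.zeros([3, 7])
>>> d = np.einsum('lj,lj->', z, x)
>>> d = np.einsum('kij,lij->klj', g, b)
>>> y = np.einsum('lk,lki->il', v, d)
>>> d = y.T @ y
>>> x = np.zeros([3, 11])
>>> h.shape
(5, 19, 7, 3)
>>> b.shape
(7, 19, 5)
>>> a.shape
(31, 3, 3)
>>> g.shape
(3, 19, 5)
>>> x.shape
(3, 11)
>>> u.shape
(5, 19, 7, 3)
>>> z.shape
(3, 7)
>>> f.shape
(3, 31)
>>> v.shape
(3, 7)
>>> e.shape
(3,)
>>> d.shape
(3, 3)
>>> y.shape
(5, 3)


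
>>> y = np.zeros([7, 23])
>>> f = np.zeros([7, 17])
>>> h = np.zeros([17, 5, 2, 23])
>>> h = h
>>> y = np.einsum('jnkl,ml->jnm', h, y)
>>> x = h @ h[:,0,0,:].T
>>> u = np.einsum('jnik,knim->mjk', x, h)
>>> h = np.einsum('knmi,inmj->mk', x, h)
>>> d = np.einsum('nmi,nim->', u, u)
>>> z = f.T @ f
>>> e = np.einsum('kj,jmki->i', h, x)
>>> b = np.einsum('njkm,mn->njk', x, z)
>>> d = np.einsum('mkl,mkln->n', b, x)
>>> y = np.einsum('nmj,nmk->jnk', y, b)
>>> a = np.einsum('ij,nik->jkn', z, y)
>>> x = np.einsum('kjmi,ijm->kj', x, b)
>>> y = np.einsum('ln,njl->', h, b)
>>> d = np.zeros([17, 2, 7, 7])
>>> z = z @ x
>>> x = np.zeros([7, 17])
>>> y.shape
()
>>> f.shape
(7, 17)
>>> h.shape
(2, 17)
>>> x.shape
(7, 17)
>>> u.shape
(23, 17, 17)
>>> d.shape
(17, 2, 7, 7)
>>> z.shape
(17, 5)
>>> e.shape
(17,)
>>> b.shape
(17, 5, 2)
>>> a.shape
(17, 2, 7)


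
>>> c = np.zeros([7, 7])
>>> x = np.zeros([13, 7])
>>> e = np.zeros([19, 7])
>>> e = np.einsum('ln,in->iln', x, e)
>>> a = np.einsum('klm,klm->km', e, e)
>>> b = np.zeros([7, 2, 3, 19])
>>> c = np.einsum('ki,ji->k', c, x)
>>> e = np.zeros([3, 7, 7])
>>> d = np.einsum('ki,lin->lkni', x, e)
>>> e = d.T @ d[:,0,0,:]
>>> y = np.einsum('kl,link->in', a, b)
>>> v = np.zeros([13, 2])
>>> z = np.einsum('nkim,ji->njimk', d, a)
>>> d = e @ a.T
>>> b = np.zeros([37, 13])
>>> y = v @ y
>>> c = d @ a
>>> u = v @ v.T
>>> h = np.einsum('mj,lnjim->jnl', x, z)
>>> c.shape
(7, 7, 13, 7)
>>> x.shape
(13, 7)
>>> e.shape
(7, 7, 13, 7)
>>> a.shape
(19, 7)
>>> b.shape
(37, 13)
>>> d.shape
(7, 7, 13, 19)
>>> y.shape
(13, 3)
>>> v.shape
(13, 2)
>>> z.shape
(3, 19, 7, 7, 13)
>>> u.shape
(13, 13)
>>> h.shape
(7, 19, 3)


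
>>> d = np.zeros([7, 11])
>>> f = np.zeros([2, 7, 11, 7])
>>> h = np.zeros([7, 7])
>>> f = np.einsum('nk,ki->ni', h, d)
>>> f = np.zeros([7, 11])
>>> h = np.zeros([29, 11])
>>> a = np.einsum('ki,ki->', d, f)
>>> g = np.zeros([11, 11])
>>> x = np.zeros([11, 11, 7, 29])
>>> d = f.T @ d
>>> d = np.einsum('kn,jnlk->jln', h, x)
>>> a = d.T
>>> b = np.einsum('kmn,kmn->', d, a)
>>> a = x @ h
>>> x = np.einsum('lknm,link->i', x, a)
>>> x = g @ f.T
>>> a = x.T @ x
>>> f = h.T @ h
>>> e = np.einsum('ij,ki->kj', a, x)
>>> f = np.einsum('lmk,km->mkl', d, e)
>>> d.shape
(11, 7, 11)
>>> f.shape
(7, 11, 11)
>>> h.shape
(29, 11)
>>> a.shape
(7, 7)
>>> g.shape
(11, 11)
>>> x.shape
(11, 7)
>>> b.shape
()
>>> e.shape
(11, 7)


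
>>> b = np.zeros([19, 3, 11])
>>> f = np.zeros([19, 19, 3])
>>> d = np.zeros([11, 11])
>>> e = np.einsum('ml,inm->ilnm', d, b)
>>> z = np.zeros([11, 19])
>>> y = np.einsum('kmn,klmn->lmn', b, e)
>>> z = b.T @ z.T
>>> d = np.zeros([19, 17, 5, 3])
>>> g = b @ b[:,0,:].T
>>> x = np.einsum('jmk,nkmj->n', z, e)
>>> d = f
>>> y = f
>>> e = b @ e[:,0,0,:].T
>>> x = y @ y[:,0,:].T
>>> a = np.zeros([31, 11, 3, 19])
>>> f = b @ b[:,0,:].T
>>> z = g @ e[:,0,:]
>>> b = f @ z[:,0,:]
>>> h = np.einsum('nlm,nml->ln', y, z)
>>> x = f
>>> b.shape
(19, 3, 19)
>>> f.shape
(19, 3, 19)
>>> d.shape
(19, 19, 3)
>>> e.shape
(19, 3, 19)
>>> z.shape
(19, 3, 19)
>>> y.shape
(19, 19, 3)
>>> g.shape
(19, 3, 19)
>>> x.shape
(19, 3, 19)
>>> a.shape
(31, 11, 3, 19)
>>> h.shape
(19, 19)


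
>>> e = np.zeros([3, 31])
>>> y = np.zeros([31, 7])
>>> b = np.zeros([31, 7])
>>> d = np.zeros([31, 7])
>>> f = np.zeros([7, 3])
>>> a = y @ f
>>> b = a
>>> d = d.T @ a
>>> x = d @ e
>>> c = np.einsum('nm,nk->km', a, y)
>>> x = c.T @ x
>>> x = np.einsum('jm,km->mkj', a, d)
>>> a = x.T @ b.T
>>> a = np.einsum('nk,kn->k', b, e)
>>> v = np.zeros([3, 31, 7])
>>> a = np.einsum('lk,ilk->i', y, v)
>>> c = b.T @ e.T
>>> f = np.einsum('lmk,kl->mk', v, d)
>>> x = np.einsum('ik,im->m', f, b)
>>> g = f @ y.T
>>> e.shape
(3, 31)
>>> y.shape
(31, 7)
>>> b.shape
(31, 3)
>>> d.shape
(7, 3)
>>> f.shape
(31, 7)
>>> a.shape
(3,)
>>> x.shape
(3,)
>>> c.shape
(3, 3)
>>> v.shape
(3, 31, 7)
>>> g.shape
(31, 31)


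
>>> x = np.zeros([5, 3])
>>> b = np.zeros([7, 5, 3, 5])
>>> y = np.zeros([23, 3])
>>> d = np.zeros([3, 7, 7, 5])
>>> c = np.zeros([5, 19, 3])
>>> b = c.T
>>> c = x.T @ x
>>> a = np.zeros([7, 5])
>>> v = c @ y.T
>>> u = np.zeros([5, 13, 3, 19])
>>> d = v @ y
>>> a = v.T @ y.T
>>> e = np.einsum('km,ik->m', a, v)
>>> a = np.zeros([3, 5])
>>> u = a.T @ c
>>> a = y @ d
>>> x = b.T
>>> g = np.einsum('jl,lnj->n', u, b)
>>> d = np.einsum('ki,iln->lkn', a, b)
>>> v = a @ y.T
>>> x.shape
(5, 19, 3)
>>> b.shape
(3, 19, 5)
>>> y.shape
(23, 3)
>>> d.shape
(19, 23, 5)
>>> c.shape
(3, 3)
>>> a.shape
(23, 3)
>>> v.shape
(23, 23)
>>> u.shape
(5, 3)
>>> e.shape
(23,)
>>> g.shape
(19,)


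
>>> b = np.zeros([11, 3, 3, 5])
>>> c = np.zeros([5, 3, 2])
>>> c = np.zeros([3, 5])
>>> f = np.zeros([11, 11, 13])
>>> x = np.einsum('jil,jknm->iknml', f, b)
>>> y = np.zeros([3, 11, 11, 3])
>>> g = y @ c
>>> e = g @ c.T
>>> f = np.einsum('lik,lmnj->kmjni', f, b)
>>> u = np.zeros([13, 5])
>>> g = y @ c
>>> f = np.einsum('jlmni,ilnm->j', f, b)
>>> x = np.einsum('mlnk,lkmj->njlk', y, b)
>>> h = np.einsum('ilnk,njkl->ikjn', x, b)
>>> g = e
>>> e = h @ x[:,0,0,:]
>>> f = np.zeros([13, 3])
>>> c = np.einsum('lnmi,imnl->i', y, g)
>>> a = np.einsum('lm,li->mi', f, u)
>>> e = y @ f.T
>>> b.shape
(11, 3, 3, 5)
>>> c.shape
(3,)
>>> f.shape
(13, 3)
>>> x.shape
(11, 5, 11, 3)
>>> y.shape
(3, 11, 11, 3)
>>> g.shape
(3, 11, 11, 3)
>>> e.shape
(3, 11, 11, 13)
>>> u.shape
(13, 5)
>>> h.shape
(11, 3, 3, 11)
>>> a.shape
(3, 5)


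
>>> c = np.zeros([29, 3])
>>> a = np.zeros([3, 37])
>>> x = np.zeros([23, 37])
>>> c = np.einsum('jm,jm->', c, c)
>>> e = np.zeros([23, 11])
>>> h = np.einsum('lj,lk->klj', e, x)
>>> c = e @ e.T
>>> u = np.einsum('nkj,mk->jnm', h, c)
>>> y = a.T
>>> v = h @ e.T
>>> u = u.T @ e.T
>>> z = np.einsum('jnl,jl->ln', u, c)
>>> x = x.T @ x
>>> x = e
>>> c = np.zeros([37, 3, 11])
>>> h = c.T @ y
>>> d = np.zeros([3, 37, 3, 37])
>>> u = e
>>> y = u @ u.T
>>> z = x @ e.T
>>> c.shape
(37, 3, 11)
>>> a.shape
(3, 37)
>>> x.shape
(23, 11)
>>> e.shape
(23, 11)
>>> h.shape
(11, 3, 3)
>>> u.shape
(23, 11)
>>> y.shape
(23, 23)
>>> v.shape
(37, 23, 23)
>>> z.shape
(23, 23)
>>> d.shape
(3, 37, 3, 37)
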